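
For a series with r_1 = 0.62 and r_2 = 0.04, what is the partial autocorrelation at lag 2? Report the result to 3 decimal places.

-0.559

φ_{22} = (r_2 − r_1²) / (1 − r_1²)
r_1² = (0.62)² = 0.3844
Numerator = 0.04 − 0.3844 = -0.3444; denominator = 1 − 0.3844 = 0.6156
φ_{22} = -0.3444 / 0.6156 = -0.559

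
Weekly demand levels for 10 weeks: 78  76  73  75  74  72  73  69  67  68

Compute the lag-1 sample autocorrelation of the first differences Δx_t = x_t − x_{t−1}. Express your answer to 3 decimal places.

First differences Δx: -2, -3, 2, -1, -2, 1, -4, -2, 1
Mean of differences = -1.1111
Numerator Σ(Δx_t−Δx̄)(Δx_{t+1}−Δx̄) = -11.2346
Denominator Σ(Δx_t−Δx̄)² = 32.8889
r_1(Δx) = -11.2346 / 32.8889 = -0.342

-0.342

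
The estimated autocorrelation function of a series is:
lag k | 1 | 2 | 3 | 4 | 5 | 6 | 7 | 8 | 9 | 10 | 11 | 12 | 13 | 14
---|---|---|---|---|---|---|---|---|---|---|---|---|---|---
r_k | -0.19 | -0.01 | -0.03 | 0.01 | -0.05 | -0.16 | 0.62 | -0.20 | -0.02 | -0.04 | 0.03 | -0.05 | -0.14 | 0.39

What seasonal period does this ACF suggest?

The largest autocorrelation is r_7 = 0.62, with a weaker echo at lag 14 (0.39); the remaining lags stay at or below 0.03.
The dominant spike at lag 7 indicates a seasonal period of 7.

7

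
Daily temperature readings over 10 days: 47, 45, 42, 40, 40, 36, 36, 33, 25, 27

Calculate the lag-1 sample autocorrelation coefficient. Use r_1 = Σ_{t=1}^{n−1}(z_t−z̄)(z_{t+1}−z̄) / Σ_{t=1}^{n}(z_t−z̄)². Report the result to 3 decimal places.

0.669

Mean z̄ = (47 + 45 + 42 + 40 + 40 + 36 + 36 + 33 + 25 + 27)/10 = 37.1000
Numerator Σ_{t=1}^{9}(z_t−z̄)(z_{t+1}−z̄) = 313.8900
Denominator Σ(z_t−z̄)² = 468.9000
r_1 = 313.8900 / 468.9000 = 0.669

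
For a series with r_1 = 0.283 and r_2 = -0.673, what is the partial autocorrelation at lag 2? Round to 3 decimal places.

-0.819

φ_{22} = (r_2 − r_1²) / (1 − r_1²)
r_1² = (0.283)² = 0.080089
Numerator = -0.673 − 0.0801 = -0.7531; denominator = 1 − 0.0801 = 0.9199
φ_{22} = -0.7531 / 0.9199 = -0.819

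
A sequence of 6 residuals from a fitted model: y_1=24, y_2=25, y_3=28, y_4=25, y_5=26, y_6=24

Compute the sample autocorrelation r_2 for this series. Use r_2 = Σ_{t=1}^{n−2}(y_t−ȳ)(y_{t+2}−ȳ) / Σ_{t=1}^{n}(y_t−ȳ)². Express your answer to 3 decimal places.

Mean ȳ = (24 + 25 + 28 + 25 + 26 + 24)/6 = 25.3333
Deviations from mean: -1.3333, -0.3333, 2.6667, -0.3333, 0.6667, -1.3333
Numerator Σ_{t=1}^{4}(y_t−ȳ)(y_{t+2}−ȳ) = -1.2222
Denominator Σ(y_t−ȳ)² = 11.3333
r_2 = -1.2222 / 11.3333 = -0.108

-0.108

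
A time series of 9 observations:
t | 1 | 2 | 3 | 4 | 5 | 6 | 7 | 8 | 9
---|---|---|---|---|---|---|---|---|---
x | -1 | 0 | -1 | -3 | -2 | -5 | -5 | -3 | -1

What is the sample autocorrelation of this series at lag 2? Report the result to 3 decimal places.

Mean x̄ = (-1 + 0 − 1 − 3 − 2 − 5 − 5 − 3 − 1)/9 = -2.3333
Σ(x_t−x̄)(x_{t+2}−x̄) = (1.7778) + (-1.5556) + (0.4444) + (1.7778) + (-0.8889) + (1.7778) + (-3.5556) = -0.2222
Denominator Σ(x_t−x̄)² = 26.0000
r_2 = -0.2222 / 26.0000 = -0.009

-0.009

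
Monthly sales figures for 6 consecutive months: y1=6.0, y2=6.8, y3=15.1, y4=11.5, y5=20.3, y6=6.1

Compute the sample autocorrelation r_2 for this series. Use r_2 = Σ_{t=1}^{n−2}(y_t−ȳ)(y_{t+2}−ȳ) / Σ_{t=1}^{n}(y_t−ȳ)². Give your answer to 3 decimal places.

Mean ȳ = (6.0 + 6.8 + 15.1 + 11.5 + 20.3 + 6.1)/6 = 10.9667
Numerator Σ_{t=1}^{4}(y_t−ȳ)(y_{t+2}−ȳ) = 13.2311
Denominator Σ(y_t−ȳ)² = 170.1933
r_2 = 13.2311 / 170.1933 = 0.078

0.078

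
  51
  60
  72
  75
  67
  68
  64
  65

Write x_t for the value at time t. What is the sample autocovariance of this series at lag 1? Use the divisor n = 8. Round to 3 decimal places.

Mean x̄ = (51 + 60 + 72 + 75 + 67 + 68 + 64 + 65)/8 = 65.2500
Deviations: -14.2500, -5.2500, 6.7500, 9.7500, 1.7500, 2.7500, -1.2500, -0.2500
Σ_{t=1}^{7}(x_t−x̄)(x_{t+1}−x̄) = 123.9375
γ_1 = 123.9375 / 8 = 15.492

15.492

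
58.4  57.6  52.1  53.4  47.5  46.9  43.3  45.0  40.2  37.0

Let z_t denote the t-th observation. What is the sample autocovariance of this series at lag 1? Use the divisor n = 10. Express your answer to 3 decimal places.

28.736

Mean z̄ = (58.4 + 57.6 + 52.1 + 53.4 + 47.5 + 46.9 + 43.3 + 45.0 + 40.2 + 37.0)/10 = 48.1400
Σ_{t=1}^{9}(z_t−z̄)(z_{t+1}−z̄) = 287.3604
γ_1 = 287.3604 / 10 = 28.736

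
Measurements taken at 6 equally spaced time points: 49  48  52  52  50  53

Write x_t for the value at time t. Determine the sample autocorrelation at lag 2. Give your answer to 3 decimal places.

-0.184

Mean x̄ = (49 + 48 + 52 + 52 + 50 + 53)/6 = 50.6667
Σ(x_t−x̄)(x_{t+2}−x̄) = (-2.2222) + (-3.5556) + (-0.8889) + (3.1111) = -3.5556
Denominator Σ(x_t−x̄)² = 19.3333
r_2 = -3.5556 / 19.3333 = -0.184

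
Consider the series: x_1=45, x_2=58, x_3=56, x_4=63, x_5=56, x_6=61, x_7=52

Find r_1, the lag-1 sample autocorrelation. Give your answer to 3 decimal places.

Mean x̄ = (45 + 58 + 56 + 63 + 56 + 61 + 52)/7 = 55.8571
Deviations from mean: -10.8571, 2.1429, 0.1429, 7.1429, 0.1429, 5.1429, -3.8571
Σ(x_t−x̄)(x_{t+1}−x̄) = (-23.2653) + (0.3061) + (1.0204) + (1.0204) + (0.7347) + (-19.8367) = -40.0204
Denominator Σ(x_t−x̄)² = 214.8571
r_1 = -40.0204 / 214.8571 = -0.186

-0.186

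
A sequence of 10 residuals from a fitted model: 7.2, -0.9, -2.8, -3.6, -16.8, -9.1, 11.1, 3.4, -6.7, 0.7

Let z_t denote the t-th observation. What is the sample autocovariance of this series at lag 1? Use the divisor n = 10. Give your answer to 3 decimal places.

Mean z̄ = (7.2 − 0.9 − 2.8 − 3.6 − 16.8 − 9.1 + 11.1 + 3.4 − 6.7 + 0.7)/10 = -1.7500
Σ_{t=1}^{9}(z_t−z̄)(z_{t+1}−z̄) = 81.2275
γ_1 = 81.2275 / 10 = 8.123

8.123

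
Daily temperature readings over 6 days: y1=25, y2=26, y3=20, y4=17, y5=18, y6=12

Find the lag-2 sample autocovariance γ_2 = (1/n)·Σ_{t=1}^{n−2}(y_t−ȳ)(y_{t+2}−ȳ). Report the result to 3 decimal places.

Mean ȳ = (25 + 26 + 20 + 17 + 18 + 12)/6 = 19.6667
Deviations: 5.3333, 6.3333, 0.3333, -2.6667, -1.6667, -7.6667
Σ_{t=1}^{4}(y_t−ȳ)(y_{t+2}−ȳ) = 4.7778
γ_2 = 4.7778 / 6 = 0.796

0.796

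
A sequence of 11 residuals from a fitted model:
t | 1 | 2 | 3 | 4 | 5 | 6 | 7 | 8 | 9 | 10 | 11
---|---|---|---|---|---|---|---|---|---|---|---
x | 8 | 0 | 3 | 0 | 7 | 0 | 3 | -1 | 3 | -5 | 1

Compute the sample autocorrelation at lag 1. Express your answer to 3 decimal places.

-0.345

Mean x̄ = (8 + 0 + 3 + 0 + 7 + 0 + 3 − 1 + 3 − 5 + 1)/11 = 1.7273
Numerator Σ_{t=1}^{10}(x_t−x̄)(x_{t+1}−x̄) = -46.2562
Denominator Σ(x_t−x̄)² = 134.1818
r_1 = -46.2562 / 134.1818 = -0.345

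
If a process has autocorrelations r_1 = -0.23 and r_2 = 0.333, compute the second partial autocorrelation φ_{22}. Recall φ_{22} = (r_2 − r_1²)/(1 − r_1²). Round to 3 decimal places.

0.296

φ_{22} = (r_2 − r_1²) / (1 − r_1²)
r_1² = (-0.23)² = 0.0529
Numerator = 0.333 − 0.0529 = 0.2801; denominator = 1 − 0.0529 = 0.9471
φ_{22} = 0.2801 / 0.9471 = 0.296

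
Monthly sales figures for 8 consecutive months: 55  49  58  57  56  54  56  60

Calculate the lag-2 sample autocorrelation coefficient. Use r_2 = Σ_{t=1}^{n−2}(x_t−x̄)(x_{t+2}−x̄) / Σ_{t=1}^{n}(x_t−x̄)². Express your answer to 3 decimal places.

-0.256

Mean x̄ = (55 + 49 + 58 + 57 + 56 + 54 + 56 + 60)/8 = 55.6250
Σ(x_t−x̄)(x_{t+2}−x̄) = (-1.4844) + (-9.1094) + (0.8906) + (-2.2344) + (0.1406) + (-7.1094) = -18.9063
Denominator Σ(x_t−x̄)² = 73.8750
r_2 = -18.9063 / 73.8750 = -0.256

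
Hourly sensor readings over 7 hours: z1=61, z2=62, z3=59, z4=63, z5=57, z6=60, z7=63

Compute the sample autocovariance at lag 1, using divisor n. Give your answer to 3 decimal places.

Mean z̄ = (61 + 62 + 59 + 63 + 57 + 60 + 63)/7 = 60.7143
Deviations: 0.2857, 1.2857, -1.7143, 2.2857, -3.7143, -0.7143, 2.2857
Σ_{t=1}^{6}(z_t−z̄)(z_{t+1}−z̄) = -13.2245
γ_1 = -13.2245 / 7 = -1.889

-1.889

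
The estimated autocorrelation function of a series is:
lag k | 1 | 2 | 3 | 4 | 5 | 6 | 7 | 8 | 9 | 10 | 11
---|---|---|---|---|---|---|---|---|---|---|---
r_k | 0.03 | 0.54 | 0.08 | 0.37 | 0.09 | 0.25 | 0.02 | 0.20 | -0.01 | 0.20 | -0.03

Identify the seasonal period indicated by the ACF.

2

The largest autocorrelation is r_2 = 0.54, with weaker echoes at lags 4 (0.37), 6 (0.25), 8 (0.20) and 10 (0.20); the remaining lags stay at or below 0.09.
The dominant spike at lag 2 indicates a seasonal period of 2.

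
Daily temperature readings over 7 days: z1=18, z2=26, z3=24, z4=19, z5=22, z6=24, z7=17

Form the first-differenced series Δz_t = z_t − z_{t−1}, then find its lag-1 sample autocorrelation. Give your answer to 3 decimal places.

First differences Δz: 8, -2, -5, 3, 2, -7
Mean of differences = -0.1667
Numerator Σ(Δz_t−Δz̄)(Δz_{t+1}−Δz̄) = -29.3611
Denominator Σ(Δz_t−Δz̄)² = 154.8333
r_1(Δz) = -29.3611 / 154.8333 = -0.190

-0.190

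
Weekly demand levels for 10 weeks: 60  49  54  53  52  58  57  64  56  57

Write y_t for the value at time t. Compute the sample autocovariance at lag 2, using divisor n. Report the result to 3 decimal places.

3.500

Mean ȳ = (60 + 49 + 54 + 53 + 52 + 58 + 57 + 64 + 56 + 57)/10 = 56.0000
Σ_{t=1}^{8}(y_t−ȳ)(y_{t+2}−ȳ) = 35.0000
γ_2 = 35.0000 / 10 = 3.500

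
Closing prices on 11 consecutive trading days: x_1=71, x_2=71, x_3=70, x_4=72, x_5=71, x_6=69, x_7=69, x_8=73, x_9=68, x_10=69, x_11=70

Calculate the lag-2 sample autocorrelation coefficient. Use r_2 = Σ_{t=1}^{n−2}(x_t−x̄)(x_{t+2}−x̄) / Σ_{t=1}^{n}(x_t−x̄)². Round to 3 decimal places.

-0.257

Mean x̄ = (71 + 71 + 70 + 72 + 71 + 69 + 69 + 73 + 68 + 69 + 70)/11 = 70.2727
Numerator Σ_{t=1}^{9}(x_t−x̄)(x_{t+2}−x̄) = -5.6942
Denominator Σ(x_t−x̄)² = 22.1818
r_2 = -5.6942 / 22.1818 = -0.257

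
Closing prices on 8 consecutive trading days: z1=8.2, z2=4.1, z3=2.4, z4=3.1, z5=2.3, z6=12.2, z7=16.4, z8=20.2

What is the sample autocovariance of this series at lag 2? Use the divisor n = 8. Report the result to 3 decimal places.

Mean z̄ = (8.2 + 4.1 + 2.4 + 3.1 + 2.3 + 12.2 + 16.4 + 20.2)/8 = 8.6125
Deviations: -0.4125, -4.5125, -6.2125, -5.5125, -6.3125, 3.5875, 7.7875, 11.5875
Σ_{t=1}^{6}(z_t−z̄)(z_{t+2}−z̄) = 39.2897
γ_2 = 39.2897 / 8 = 4.911

4.911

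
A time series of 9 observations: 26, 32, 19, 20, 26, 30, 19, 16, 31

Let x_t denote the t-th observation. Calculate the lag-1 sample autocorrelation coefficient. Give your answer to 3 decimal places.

-0.154

Mean x̄ = (26 + 32 + 19 + 20 + 26 + 30 + 19 + 16 + 31)/9 = 24.3333
Numerator Σ_{t=1}^{8}(x_t−x̄)(x_{t+1}−x̄) = -44.1111
Denominator Σ(x_t−x̄)² = 286.0000
r_1 = -44.1111 / 286.0000 = -0.154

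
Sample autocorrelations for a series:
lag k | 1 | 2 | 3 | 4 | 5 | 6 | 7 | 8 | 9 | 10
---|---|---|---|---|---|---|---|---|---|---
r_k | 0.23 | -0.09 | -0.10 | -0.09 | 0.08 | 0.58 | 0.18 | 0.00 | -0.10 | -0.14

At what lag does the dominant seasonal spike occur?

The largest autocorrelation is r_6 = 0.58; the remaining lags stay at or below 0.23.
The dominant spike at lag 6 indicates a seasonal period of 6.

6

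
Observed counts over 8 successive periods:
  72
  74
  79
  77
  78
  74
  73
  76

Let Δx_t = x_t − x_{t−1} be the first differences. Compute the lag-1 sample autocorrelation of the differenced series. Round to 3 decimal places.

-0.082

First differences Δx: 2, 5, -2, 1, -4, -1, 3
Mean of differences = 0.5714
Numerator Σ(Δx_t−Δx̄)(Δx_{t+1}−Δx̄) = -4.7551
Denominator Σ(Δx_t−Δx̄)² = 57.7143
r_1(Δx) = -4.7551 / 57.7143 = -0.082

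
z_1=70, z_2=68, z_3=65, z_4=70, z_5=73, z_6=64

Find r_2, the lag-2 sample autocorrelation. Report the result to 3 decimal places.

-0.504

Mean z̄ = (70 + 68 + 65 + 70 + 73 + 64)/6 = 68.3333
Σ(z_t−z̄)(z_{t+2}−z̄) = (-5.5556) + (-0.5556) + (-15.5556) + (-7.2222) = -28.8889
Denominator Σ(z_t−z̄)² = 57.3333
r_2 = -28.8889 / 57.3333 = -0.504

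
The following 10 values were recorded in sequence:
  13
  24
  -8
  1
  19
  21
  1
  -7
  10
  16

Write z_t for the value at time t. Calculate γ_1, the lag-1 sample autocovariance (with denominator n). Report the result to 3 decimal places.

0.400

Mean z̄ = (13 + 24 − 8 + 1 + 19 + 21 + 1 − 7 + 10 + 16)/10 = 9.0000
Σ_{t=1}^{9}(z_t−z̄)(z_{t+1}−z̄) = 4.0000
γ_1 = 4.0000 / 10 = 0.400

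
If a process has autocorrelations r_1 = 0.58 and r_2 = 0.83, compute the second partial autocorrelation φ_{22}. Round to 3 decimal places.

φ_{22} = (r_2 − r_1²) / (1 − r_1²)
r_1² = (0.58)² = 0.3364
Numerator = 0.83 − 0.3364 = 0.4936; denominator = 1 − 0.3364 = 0.6636
φ_{22} = 0.4936 / 0.6636 = 0.744

0.744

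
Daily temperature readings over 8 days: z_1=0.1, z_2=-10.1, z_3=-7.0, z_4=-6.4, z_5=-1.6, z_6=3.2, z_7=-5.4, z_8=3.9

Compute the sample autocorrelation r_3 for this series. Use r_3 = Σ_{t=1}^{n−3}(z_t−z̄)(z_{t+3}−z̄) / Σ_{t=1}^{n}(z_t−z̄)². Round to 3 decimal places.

Mean z̄ = (0.1 − 10.1 − 7.0 − 6.4 − 1.6 + 3.2 − 5.4 + 3.9)/8 = -2.9125
Deviations from mean: 3.0125, -7.1875, -4.0875, -3.4875, 1.3125, 6.1125, -2.4875, 6.8125
Σ(z_t−z̄)(z_{t+3}−z̄) = (-10.5061) + (-9.4336) + (-24.9848) + (8.6752) + (8.9414) = -27.3080
Denominator Σ(z_t−z̄)² = 181.2888
r_3 = -27.3080 / 181.2888 = -0.151

-0.151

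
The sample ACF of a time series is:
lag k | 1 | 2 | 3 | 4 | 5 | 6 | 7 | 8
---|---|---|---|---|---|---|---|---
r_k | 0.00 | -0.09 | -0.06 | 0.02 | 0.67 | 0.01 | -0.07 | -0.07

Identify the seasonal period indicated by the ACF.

5

The largest autocorrelation is r_5 = 0.67; the remaining lags stay at or below 0.02.
The dominant spike at lag 5 indicates a seasonal period of 5.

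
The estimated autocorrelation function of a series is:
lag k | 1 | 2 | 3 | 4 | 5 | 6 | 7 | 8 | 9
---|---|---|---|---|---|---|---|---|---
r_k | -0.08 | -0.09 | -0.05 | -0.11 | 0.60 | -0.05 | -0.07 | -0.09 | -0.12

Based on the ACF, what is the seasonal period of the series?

The largest autocorrelation is r_5 = 0.60; the remaining lags stay at or below -0.05.
The dominant spike at lag 5 indicates a seasonal period of 5.

5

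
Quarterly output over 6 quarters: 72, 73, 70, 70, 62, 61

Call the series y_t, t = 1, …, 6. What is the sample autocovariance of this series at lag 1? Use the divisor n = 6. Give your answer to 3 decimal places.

Mean ȳ = (72 + 73 + 70 + 70 + 62 + 61)/6 = 68.0000
Σ_{t=1}^{5}(y_t−ȳ)(y_{t+1}−ȳ) = 64.0000
γ_1 = 64.0000 / 6 = 10.667

10.667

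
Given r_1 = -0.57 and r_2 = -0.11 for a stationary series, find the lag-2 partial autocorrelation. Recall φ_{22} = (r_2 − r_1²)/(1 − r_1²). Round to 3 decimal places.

φ_{22} = (r_2 − r_1²) / (1 − r_1²)
r_1² = (-0.57)² = 0.3249
Numerator = -0.11 − 0.3249 = -0.4349; denominator = 1 − 0.3249 = 0.6751
φ_{22} = -0.4349 / 0.6751 = -0.644

-0.644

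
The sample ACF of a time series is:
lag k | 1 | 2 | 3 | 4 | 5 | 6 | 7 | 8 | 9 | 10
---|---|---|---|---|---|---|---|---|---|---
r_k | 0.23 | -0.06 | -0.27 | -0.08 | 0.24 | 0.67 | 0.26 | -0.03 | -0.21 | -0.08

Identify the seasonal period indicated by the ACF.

6

The largest autocorrelation is r_6 = 0.67; the remaining lags stay at or below 0.26.
The dominant spike at lag 6 indicates a seasonal period of 6.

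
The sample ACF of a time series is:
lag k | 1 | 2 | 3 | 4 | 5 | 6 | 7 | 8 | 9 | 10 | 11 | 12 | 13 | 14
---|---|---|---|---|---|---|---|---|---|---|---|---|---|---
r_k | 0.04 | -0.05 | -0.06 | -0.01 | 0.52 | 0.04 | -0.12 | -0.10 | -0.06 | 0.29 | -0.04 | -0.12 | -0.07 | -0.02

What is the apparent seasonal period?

5

The largest autocorrelation is r_5 = 0.52, with a weaker echo at lag 10 (0.29); the remaining lags stay at or below 0.04.
The dominant spike at lag 5 indicates a seasonal period of 5.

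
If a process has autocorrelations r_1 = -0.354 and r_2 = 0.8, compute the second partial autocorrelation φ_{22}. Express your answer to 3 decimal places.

0.771

φ_{22} = (r_2 − r_1²) / (1 − r_1²)
r_1² = (-0.354)² = 0.125316
Numerator = 0.8 − 0.1253 = 0.6747; denominator = 1 − 0.1253 = 0.8747
φ_{22} = 0.6747 / 0.8747 = 0.771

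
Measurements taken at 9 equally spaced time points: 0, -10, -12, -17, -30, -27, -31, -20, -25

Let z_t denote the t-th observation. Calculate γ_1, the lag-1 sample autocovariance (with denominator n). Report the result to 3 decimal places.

Mean z̄ = (0 − 10 − 12 − 17 − 30 − 27 − 31 − 20 − 25)/9 = -19.1111
Σ_{t=1}^{8}(z_t−z̄)(z_{t+1}−z̄) = 426.4321
γ_1 = 426.4321 / 9 = 47.381

47.381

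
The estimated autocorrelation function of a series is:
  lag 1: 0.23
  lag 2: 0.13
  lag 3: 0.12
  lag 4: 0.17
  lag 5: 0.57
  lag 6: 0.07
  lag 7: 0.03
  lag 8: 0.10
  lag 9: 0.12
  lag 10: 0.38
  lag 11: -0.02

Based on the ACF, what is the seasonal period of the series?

The largest autocorrelation is r_5 = 0.57, with a weaker echo at lag 10 (0.38); the remaining lags stay at or below 0.23. The elevated value at lag 1 (0.23), dropping to 0.13 at lag 2, reflects decaying short-term dependence rather than seasonality.
The dominant spike at lag 5 indicates a seasonal period of 5.

5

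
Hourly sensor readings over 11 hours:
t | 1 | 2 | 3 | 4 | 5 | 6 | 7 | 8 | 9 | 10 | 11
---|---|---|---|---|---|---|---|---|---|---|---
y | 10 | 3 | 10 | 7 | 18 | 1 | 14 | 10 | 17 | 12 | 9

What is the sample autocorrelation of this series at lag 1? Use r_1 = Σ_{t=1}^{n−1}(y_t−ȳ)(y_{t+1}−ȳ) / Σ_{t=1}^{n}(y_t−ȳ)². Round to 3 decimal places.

Mean ȳ = (10 + 3 + 10 + 7 + 18 + 1 + 14 + 10 + 17 + 12 + 9)/11 = 10.0909
Numerator Σ_{t=1}^{10}(y_t−ȳ)(y_{t+1}−ȳ) = -120.1901
Denominator Σ(y_t−ȳ)² = 272.9091
r_1 = -120.1901 / 272.9091 = -0.440

-0.440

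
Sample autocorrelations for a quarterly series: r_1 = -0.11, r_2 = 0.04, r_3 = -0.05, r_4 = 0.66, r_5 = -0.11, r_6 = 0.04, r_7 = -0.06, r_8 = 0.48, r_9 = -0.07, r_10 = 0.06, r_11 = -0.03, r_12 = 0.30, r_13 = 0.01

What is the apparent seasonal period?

The largest autocorrelation is r_4 = 0.66, with weaker echoes at lags 8 (0.48) and 12 (0.30); the remaining lags stay at or below 0.06.
The dominant spike at lag 4 indicates a seasonal period of 4.

4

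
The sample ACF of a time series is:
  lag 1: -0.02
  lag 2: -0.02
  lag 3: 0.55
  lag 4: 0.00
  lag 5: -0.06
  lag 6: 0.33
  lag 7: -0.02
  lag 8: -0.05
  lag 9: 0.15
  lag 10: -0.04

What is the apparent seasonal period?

The largest autocorrelation is r_3 = 0.55, with weaker echoes at lags 6 (0.33) and 9 (0.15); the remaining lags stay at or below 0.00.
The dominant spike at lag 3 indicates a seasonal period of 3.

3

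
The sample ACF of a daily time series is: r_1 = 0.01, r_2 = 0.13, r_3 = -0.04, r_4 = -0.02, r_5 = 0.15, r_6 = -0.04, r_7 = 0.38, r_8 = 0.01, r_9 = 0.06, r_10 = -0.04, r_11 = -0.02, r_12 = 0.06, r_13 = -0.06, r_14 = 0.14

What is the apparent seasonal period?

7

The largest autocorrelation is r_7 = 0.38; the remaining lags stay at or below 0.15.
The dominant spike at lag 7 indicates a seasonal period of 7.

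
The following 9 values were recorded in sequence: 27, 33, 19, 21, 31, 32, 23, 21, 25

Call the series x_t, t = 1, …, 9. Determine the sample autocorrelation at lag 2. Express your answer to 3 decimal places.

Mean x̄ = (27 + 33 + 19 + 21 + 31 + 32 + 23 + 21 + 25)/9 = 25.7778
Σ(x_t−x̄)(x_{t+2}−x̄) = (-8.2840) + (-34.5062) + (-35.3951) + (-29.7284) + (-14.5062) + (-29.7284) + (2.1605) = -149.9877
Denominator Σ(x_t−x̄)² = 219.5556
r_2 = -149.9877 / 219.5556 = -0.683

-0.683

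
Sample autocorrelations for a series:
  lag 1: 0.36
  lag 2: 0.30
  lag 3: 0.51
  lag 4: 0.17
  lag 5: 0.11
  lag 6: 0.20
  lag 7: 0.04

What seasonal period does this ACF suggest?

The largest autocorrelation is r_3 = 0.51; the remaining lags stay at or below 0.36. The elevated value at lag 1 (0.36), dropping to 0.30 at lag 2, reflects decaying short-term dependence rather than seasonality.
The dominant spike at lag 3 indicates a seasonal period of 3.

3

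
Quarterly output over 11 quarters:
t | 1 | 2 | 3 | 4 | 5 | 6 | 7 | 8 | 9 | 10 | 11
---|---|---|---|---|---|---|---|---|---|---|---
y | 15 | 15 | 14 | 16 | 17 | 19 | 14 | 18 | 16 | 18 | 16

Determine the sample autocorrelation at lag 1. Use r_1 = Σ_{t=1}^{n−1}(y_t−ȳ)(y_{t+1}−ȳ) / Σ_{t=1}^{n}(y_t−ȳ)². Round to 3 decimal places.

Mean ȳ = (15 + 15 + 14 + 16 + 17 + 19 + 14 + 18 + 16 + 18 + 16)/11 = 16.1818
Numerator Σ_{t=1}^{10}(y_t−ȳ)(y_{t+1}−ȳ) = -4.5785
Denominator Σ(y_t−ȳ)² = 27.6364
r_1 = -4.5785 / 27.6364 = -0.166

-0.166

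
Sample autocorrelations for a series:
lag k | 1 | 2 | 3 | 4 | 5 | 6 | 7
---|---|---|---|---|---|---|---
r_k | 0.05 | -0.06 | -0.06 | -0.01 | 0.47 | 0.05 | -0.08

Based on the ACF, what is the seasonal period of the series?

5

The largest autocorrelation is r_5 = 0.47; the remaining lags stay at or below 0.05.
The dominant spike at lag 5 indicates a seasonal period of 5.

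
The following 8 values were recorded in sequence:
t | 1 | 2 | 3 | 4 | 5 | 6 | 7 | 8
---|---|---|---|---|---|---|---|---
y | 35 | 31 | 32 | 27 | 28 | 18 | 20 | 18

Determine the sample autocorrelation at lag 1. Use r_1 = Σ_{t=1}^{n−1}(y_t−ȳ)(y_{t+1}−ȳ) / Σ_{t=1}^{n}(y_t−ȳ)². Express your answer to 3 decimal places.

Mean ȳ = (35 + 31 + 32 + 27 + 28 + 18 + 20 + 18)/8 = 26.1250
Deviations from mean: 8.8750, 4.8750, 5.8750, 0.8750, 1.8750, -8.1250, -6.1250, -8.1250
Σ(y_t−ȳ)(y_{t+1}−ȳ) = (43.2656) + (28.6406) + (5.1406) + (1.6406) + (-15.2344) + (49.7656) + (49.7656) = 162.9844
Denominator Σ(y_t−ȳ)² = 310.8750
r_1 = 162.9844 / 310.8750 = 0.524

0.524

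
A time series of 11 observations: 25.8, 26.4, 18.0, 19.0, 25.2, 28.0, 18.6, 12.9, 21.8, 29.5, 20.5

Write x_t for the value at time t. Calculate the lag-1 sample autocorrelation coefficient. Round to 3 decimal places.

0.077

Mean x̄ = (25.8 + 26.4 + 18.0 + 19.0 + 25.2 + 28.0 + 18.6 + 12.9 + 21.8 + 29.5 + 20.5)/11 = 22.3364
Numerator Σ_{t=1}^{10}(x_t−x̄)(x_{t+1}−x̄) = 19.7460
Denominator Σ(x_t−x̄)² = 256.7055
r_1 = 19.7460 / 256.7055 = 0.077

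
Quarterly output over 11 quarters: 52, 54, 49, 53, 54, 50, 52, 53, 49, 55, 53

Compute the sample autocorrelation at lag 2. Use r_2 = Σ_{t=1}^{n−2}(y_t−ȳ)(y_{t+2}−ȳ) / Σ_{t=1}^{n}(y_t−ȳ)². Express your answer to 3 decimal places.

-0.176

Mean ȳ = (52 + 54 + 49 + 53 + 54 + 50 + 52 + 53 + 49 + 55 + 53)/11 = 52.1818
Numerator Σ_{t=1}^{9}(y_t−ȳ)(y_{t+2}−ȳ) = -7.3388
Denominator Σ(y_t−ȳ)² = 41.6364
r_2 = -7.3388 / 41.6364 = -0.176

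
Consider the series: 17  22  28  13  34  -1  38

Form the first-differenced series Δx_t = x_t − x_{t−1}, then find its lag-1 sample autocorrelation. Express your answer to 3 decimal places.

First differences Δx: 5, 6, -15, 21, -35, 39
Mean of differences = 3.5000
Numerator Σ(Δx_t−Δx̄)(Δx_{t+1}−Δx̄) = -2406.7500
Denominator Σ(Δx_t−Δx̄)² = 3399.5000
r_1(Δx) = -2406.7500 / 3399.5000 = -0.708

-0.708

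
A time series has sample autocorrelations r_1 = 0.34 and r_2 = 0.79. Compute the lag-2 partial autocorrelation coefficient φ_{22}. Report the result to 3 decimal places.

φ_{22} = (r_2 − r_1²) / (1 − r_1²)
r_1² = (0.34)² = 0.1156
Numerator = 0.79 − 0.1156 = 0.6744; denominator = 1 − 0.1156 = 0.8844
φ_{22} = 0.6744 / 0.8844 = 0.763

0.763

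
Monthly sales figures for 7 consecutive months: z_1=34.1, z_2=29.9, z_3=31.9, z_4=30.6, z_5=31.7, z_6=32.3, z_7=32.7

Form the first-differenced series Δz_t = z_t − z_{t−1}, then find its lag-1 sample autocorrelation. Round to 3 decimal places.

-0.446

First differences Δz: -4.2, 2.0, -1.3, 1.1, 0.6, 0.4
Mean of differences = -0.2333
Numerator Σ(Δz_t−Δz̄)(Δz_{t+1}−Δz̄) = -11.0244
Denominator Σ(Δz_t−Δz̄)² = 24.7333
r_1(Δz) = -11.0244 / 24.7333 = -0.446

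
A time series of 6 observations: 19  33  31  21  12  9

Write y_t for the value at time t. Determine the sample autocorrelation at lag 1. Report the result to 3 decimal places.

Mean ȳ = (19 + 33 + 31 + 21 + 12 + 9)/6 = 20.8333
Numerator Σ_{t=1}^{5}(y_t−ȳ)(y_{t+1}−ȳ) = 206.1389
Denominator Σ(y_t−ȳ)² = 472.8333
r_1 = 206.1389 / 472.8333 = 0.436

0.436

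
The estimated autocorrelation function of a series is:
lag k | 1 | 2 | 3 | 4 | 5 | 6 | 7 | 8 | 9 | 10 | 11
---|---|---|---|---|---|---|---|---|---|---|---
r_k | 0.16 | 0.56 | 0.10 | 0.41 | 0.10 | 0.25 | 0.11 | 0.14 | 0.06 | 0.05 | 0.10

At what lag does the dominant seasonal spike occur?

The largest autocorrelation is r_2 = 0.56, with weaker echoes at lags 4 (0.41) and 6 (0.25); the remaining lags stay at or below 0.16.
The dominant spike at lag 2 indicates a seasonal period of 2.

2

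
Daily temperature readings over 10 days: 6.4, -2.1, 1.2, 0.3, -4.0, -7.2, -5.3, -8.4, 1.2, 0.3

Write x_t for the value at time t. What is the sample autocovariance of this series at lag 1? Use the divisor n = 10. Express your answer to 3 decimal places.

3.909

Mean x̄ = (6.4 − 2.1 + 1.2 + 0.3 − 4.0 − 7.2 − 5.3 − 8.4 + 1.2 + 0.3)/10 = -1.7600
Σ_{t=1}^{9}(x_t−x̄)(x_{t+1}−x̄) = 39.0944
γ_1 = 39.0944 / 10 = 3.909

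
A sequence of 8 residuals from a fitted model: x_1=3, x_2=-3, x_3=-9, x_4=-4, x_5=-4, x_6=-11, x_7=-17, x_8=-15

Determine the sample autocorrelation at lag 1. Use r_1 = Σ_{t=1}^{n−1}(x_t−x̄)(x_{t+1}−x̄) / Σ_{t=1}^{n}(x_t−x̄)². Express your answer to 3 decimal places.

Mean x̄ = (3 − 3 − 9 − 4 − 4 − 11 − 17 − 15)/8 = -7.5000
Deviations from mean: 10.5000, 4.5000, -1.5000, 3.5000, 3.5000, -3.5000, -9.5000, -7.5000
Numerator Σ_{t=1}^{7}(x_t−x̄)(x_{t+1}−x̄) = 139.7500
Denominator Σ(x_t−x̄)² = 316.0000
r_1 = 139.7500 / 316.0000 = 0.442

0.442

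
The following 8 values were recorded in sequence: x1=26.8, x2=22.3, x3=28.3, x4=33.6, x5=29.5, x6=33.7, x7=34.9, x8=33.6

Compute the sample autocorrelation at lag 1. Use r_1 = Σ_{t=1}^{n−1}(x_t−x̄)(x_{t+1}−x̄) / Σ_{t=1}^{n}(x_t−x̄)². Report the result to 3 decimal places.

Mean x̄ = (26.8 + 22.3 + 28.3 + 33.6 + 29.5 + 33.7 + 34.9 + 33.6)/8 = 30.3375
Deviations from mean: -3.5375, -8.0375, -2.0375, 3.2625, -0.8375, 3.3625, 4.5625, 3.2625
Numerator Σ_{t=1}^{7}(x_t−x̄)(x_{t+1}−x̄) = 62.8398
Denominator Σ(x_t−x̄)² = 135.3788
r_1 = 62.8398 / 135.3788 = 0.464

0.464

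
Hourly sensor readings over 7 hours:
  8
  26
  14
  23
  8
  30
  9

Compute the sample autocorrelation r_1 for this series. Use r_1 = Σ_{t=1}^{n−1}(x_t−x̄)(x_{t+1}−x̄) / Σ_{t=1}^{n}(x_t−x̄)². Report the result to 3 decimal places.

-0.766

Mean x̄ = (8 + 26 + 14 + 23 + 8 + 30 + 9)/7 = 16.8571
Deviations from mean: -8.8571, 9.1429, -2.8571, 6.1429, -8.8571, 13.1429, -7.8571
Numerator Σ_{t=1}^{6}(x_t−x̄)(x_{t+1}−x̄) = -398.7347
Denominator Σ(x_t−x̄)² = 520.8571
r_1 = -398.7347 / 520.8571 = -0.766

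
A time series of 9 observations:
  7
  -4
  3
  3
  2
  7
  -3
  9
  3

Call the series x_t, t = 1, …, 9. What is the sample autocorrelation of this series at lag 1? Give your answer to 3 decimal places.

-0.597

Mean x̄ = (7 − 4 + 3 + 3 + 2 + 7 − 3 + 9 + 3)/9 = 3.0000
Numerator Σ_{t=1}^{8}(x_t−x̄)(x_{t+1}−x̄) = -92.0000
Denominator Σ(x_t−x̄)² = 154.0000
r_1 = -92.0000 / 154.0000 = -0.597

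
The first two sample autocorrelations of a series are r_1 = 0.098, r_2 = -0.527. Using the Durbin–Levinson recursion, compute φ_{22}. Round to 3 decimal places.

φ_{22} = (r_2 − r_1²) / (1 − r_1²)
r_1² = (0.098)² = 0.009604
Numerator = -0.527 − 0.0096 = -0.5366; denominator = 1 − 0.0096 = 0.9904
φ_{22} = -0.5366 / 0.9904 = -0.542

-0.542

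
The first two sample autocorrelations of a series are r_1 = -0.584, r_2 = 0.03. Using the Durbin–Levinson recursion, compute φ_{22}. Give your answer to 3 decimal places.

-0.472

φ_{22} = (r_2 − r_1²) / (1 − r_1²)
r_1² = (-0.584)² = 0.341056
Numerator = 0.03 − 0.3411 = -0.3111; denominator = 1 − 0.3411 = 0.6589
φ_{22} = -0.3111 / 0.6589 = -0.472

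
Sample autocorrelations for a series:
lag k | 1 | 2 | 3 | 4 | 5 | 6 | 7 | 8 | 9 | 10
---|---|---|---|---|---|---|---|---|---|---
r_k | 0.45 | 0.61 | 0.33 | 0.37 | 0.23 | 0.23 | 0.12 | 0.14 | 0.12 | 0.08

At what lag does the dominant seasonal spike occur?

2

The largest autocorrelation is r_2 = 0.61; the remaining lags stay at or below 0.45.
The dominant spike at lag 2 indicates a seasonal period of 2.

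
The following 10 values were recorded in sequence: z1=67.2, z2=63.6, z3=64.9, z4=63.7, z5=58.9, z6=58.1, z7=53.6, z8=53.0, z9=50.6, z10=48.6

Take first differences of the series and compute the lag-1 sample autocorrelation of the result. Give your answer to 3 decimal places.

-0.481

First differences Δz: -3.6, 1.3, -1.2, -4.8, -0.8, -4.5, -0.6, -2.4, -2.0
Mean of differences = -2.0667
Numerator Σ(Δz_t−Δz̄)(Δz_{t+1}−Δz̄) = -15.2378
Denominator Σ(Δz_t−Δz̄)² = 31.7000
r_1(Δz) = -15.2378 / 31.7000 = -0.481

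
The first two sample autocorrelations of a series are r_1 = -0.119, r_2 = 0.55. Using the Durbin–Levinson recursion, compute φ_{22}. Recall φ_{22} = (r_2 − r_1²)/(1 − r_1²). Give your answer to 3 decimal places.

0.544

φ_{22} = (r_2 − r_1²) / (1 − r_1²)
r_1² = (-0.119)² = 0.014161
Numerator = 0.55 − 0.0142 = 0.5358; denominator = 1 − 0.0142 = 0.9858
φ_{22} = 0.5358 / 0.9858 = 0.544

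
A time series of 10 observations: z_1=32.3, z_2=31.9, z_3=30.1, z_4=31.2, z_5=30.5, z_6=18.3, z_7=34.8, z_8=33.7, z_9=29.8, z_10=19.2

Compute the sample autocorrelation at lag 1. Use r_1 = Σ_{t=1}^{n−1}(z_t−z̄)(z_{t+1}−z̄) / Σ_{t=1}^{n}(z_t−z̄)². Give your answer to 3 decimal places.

-0.129

Mean z̄ = (32.3 + 31.9 + 30.1 + 31.2 + 30.5 + 18.3 + 34.8 + 33.7 + 29.8 + 19.2)/10 = 29.1800
Numerator Σ_{t=1}^{9}(z_t−z̄)(z_{t+1}−z̄) = -37.9764
Denominator Σ(z_t−z̄)² = 294.1760
r_1 = -37.9764 / 294.1760 = -0.129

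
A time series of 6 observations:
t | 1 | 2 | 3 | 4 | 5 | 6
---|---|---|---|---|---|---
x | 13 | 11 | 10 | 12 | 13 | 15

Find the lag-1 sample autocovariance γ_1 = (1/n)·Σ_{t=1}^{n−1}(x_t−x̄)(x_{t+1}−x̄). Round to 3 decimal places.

Mean x̄ = (13 + 11 + 10 + 12 + 13 + 15)/6 = 12.3333
Σ_{t=1}^{5}(x_t−x̄)(x_{t+1}−x̄) = 4.5556
γ_1 = 4.5556 / 6 = 0.759

0.759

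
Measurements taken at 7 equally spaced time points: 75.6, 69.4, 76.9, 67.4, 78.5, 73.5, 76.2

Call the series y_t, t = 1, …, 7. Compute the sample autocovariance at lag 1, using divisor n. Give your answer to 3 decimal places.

Mean ȳ = (75.6 + 69.4 + 76.9 + 67.4 + 78.5 + 73.5 + 76.2)/7 = 73.9286
Deviations: 1.6714, -4.5286, 2.9714, -6.5286, 4.5714, -0.4286, 2.2714
Σ_{t=1}^{6}(y_t−ȳ)(y_{t+1}−ȳ) = -73.2022
γ_1 = -73.2022 / 7 = -10.457

-10.457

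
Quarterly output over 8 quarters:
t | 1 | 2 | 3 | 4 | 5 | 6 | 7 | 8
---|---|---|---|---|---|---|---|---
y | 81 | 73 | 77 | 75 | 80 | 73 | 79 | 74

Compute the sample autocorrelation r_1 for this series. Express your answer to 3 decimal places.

Mean ȳ = (81 + 73 + 77 + 75 + 80 + 73 + 79 + 74)/8 = 76.5000
Σ(y_t−ȳ)(y_{t+1}−ȳ) = (-15.7500) + (-1.7500) + (-0.7500) + (-5.2500) + (-12.2500) + (-8.7500) + (-6.2500) = -50.7500
Denominator Σ(y_t−ȳ)² = 72.0000
r_1 = -50.7500 / 72.0000 = -0.705

-0.705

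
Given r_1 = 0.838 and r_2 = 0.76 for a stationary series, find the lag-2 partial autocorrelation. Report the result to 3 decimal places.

0.194

φ_{22} = (r_2 − r_1²) / (1 − r_1²)
r_1² = (0.838)² = 0.702244
Numerator = 0.76 − 0.7022 = 0.0578; denominator = 1 − 0.7022 = 0.2978
φ_{22} = 0.0578 / 0.2978 = 0.194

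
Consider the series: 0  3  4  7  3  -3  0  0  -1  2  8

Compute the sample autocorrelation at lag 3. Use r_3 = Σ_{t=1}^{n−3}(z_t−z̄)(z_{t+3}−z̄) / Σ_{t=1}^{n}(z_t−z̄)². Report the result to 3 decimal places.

Mean z̄ = (0 + 3 + 4 + 7 + 3 − 3 + 0 + 0 − 1 + 2 + 8)/11 = 2.0909
Numerator Σ_{t=1}^{8}(z_t−z̄)(z_{t+3}−z̄) = -27.7521
Denominator Σ(z_t−z̄)² = 112.9091
r_3 = -27.7521 / 112.9091 = -0.246

-0.246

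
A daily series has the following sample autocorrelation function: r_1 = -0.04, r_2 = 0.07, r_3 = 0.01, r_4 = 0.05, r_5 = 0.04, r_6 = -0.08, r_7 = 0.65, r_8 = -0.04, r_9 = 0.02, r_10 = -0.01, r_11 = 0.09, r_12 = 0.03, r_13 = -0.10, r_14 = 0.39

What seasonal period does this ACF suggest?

The largest autocorrelation is r_7 = 0.65, with a weaker echo at lag 14 (0.39); the remaining lags stay at or below 0.09.
The dominant spike at lag 7 indicates a seasonal period of 7.

7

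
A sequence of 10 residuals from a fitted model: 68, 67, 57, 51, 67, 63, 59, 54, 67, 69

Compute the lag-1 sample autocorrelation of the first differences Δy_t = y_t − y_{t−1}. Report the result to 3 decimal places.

First differences Δy: -1, -10, -6, 16, -4, -4, -5, 13, 2
Mean of differences = 0.1111
Numerator Σ(Δy_t−Δȳ)(Δy_{t+1}−Δȳ) = -93.0123
Denominator Σ(Δy_t−Δȳ)² = 622.8889
r_1(Δy) = -93.0123 / 622.8889 = -0.149

-0.149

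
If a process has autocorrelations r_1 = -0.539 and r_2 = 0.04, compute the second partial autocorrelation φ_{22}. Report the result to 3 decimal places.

-0.353

φ_{22} = (r_2 − r_1²) / (1 − r_1²)
r_1² = (-0.539)² = 0.290521
Numerator = 0.04 − 0.2905 = -0.2505; denominator = 1 − 0.2905 = 0.7095
φ_{22} = -0.2505 / 0.7095 = -0.353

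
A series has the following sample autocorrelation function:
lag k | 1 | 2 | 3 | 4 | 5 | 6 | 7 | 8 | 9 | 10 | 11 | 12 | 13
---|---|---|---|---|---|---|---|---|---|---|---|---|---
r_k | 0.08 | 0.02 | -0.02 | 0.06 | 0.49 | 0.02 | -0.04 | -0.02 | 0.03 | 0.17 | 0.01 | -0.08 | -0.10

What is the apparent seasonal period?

The largest autocorrelation is r_5 = 0.49, with a weaker echo at lag 10 (0.17); the remaining lags stay at or below 0.08.
The dominant spike at lag 5 indicates a seasonal period of 5.

5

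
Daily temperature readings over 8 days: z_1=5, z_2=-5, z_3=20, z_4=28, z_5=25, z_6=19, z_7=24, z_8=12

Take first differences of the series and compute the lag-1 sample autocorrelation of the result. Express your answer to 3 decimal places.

First differences Δz: -10, 25, 8, -3, -6, 5, -12
Mean of differences = 1.0000
Numerator Σ(Δz_t−Δz̄)(Δz_{t+1}−Δz̄) = -176.0000
Denominator Σ(Δz_t−Δz̄)² = 996.0000
r_1(Δz) = -176.0000 / 996.0000 = -0.177

-0.177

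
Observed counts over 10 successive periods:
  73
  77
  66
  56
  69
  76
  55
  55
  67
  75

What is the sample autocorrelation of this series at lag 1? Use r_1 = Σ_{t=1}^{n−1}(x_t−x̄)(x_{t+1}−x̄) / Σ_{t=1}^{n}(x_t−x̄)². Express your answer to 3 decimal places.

Mean x̄ = (73 + 77 + 66 + 56 + 69 + 76 + 55 + 55 + 67 + 75)/10 = 66.9000
Numerator Σ_{t=1}^{9}(x_t−x̄)(x_{t+1}−x̄) = 91.4900
Denominator Σ(x_t−x̄)² = 694.9000
r_1 = 91.4900 / 694.9000 = 0.132

0.132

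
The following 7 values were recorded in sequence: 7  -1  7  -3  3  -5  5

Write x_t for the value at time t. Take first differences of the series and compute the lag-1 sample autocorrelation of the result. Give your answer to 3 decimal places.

-0.780

First differences Δx: -8, 8, -10, 6, -8, 10
Mean of differences = -0.3333
Numerator Σ(Δx_t−Δx̄)(Δx_{t+1}−Δx̄) = -333.4444
Denominator Σ(Δx_t−Δx̄)² = 427.3333
r_1(Δx) = -333.4444 / 427.3333 = -0.780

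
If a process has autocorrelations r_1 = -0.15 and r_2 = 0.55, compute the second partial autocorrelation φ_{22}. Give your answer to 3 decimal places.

0.540

φ_{22} = (r_2 − r_1²) / (1 − r_1²)
r_1² = (-0.15)² = 0.0225
Numerator = 0.55 − 0.0225 = 0.5275; denominator = 1 − 0.0225 = 0.9775
φ_{22} = 0.5275 / 0.9775 = 0.540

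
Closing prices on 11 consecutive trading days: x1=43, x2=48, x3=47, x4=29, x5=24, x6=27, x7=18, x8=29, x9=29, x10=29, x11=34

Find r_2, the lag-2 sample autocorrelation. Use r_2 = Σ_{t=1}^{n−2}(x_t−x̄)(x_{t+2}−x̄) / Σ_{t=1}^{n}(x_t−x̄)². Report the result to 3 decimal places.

0.209

Mean x̄ = (43 + 48 + 47 + 29 + 24 + 27 + 18 + 29 + 29 + 29 + 34)/11 = 32.4545
Numerator Σ_{t=1}^{9}(x_t−x̄)(x_{t+2}−x̄) = 193.1322
Denominator Σ(x_t−x̄)² = 924.7273
r_2 = 193.1322 / 924.7273 = 0.209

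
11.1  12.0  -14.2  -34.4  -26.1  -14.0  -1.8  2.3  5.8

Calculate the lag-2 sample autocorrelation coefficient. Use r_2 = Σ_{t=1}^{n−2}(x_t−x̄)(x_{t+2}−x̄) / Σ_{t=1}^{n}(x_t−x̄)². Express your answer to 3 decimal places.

-0.182

Mean x̄ = (11.1 + 12.0 − 14.2 − 34.4 − 26.1 − 14.0 − 1.8 + 2.3 + 5.8)/9 = -6.5889
Σ(x_t−x̄)(x_{t+2}−x̄) = (-134.6321) + (-516.9777) + (148.5012) + (206.1112) + (-93.4365) + (-65.8765) + (59.3290) = -396.9814
Denominator Σ(x_t−x̄)² = 2180.8689
r_2 = -396.9814 / 2180.8689 = -0.182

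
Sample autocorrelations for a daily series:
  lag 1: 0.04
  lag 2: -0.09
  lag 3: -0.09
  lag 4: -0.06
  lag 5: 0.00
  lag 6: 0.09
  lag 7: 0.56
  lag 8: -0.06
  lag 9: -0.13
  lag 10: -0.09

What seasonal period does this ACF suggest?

The largest autocorrelation is r_7 = 0.56; the remaining lags stay at or below 0.09.
The dominant spike at lag 7 indicates a seasonal period of 7.

7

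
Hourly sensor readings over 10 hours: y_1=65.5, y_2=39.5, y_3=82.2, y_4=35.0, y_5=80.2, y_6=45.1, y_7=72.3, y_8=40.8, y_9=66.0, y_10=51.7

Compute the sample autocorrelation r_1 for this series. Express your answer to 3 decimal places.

-0.922

Mean ȳ = (65.5 + 39.5 + 82.2 + 35.0 + 80.2 + 45.1 + 72.3 + 40.8 + 66.0 + 51.7)/10 = 57.8300
Numerator Σ_{t=1}^{9}(y_t−ȳ)(y_{t+1}−ȳ) = -2558.9819
Denominator Σ(y_t−ȳ)² = 2776.1210
r_1 = -2558.9819 / 2776.1210 = -0.922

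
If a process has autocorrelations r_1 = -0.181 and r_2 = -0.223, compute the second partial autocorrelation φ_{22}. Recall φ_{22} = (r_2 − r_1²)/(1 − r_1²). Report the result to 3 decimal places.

-0.264

φ_{22} = (r_2 − r_1²) / (1 − r_1²)
r_1² = (-0.181)² = 0.032761
Numerator = -0.223 − 0.0328 = -0.2558; denominator = 1 − 0.0328 = 0.9672
φ_{22} = -0.2558 / 0.9672 = -0.264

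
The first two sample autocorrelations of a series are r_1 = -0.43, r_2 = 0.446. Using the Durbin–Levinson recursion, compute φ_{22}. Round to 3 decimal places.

0.320

φ_{22} = (r_2 − r_1²) / (1 − r_1²)
r_1² = (-0.43)² = 0.1849
Numerator = 0.446 − 0.1849 = 0.2611; denominator = 1 − 0.1849 = 0.8151
φ_{22} = 0.2611 / 0.8151 = 0.320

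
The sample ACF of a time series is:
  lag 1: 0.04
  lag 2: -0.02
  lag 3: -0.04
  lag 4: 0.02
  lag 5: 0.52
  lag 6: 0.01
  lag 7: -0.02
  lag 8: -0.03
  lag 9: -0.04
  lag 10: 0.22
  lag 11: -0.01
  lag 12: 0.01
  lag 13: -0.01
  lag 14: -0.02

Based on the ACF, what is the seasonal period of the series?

The largest autocorrelation is r_5 = 0.52, with a weaker echo at lag 10 (0.22); the remaining lags stay at or below 0.04.
The dominant spike at lag 5 indicates a seasonal period of 5.

5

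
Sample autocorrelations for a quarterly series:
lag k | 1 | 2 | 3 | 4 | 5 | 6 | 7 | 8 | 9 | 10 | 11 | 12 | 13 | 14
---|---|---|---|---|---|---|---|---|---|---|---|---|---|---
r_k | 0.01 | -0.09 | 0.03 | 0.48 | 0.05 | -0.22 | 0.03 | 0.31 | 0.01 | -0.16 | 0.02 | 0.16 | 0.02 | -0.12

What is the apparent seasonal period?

4

The largest autocorrelation is r_4 = 0.48, with weaker echoes at lags 8 (0.31) and 12 (0.16); the remaining lags stay at or below 0.05.
The dominant spike at lag 4 indicates a seasonal period of 4.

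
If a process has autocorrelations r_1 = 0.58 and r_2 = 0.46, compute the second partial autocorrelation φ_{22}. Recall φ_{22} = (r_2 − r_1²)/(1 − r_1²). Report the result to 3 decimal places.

0.186

φ_{22} = (r_2 − r_1²) / (1 − r_1²)
r_1² = (0.58)² = 0.3364
Numerator = 0.46 − 0.3364 = 0.1236; denominator = 1 − 0.3364 = 0.6636
φ_{22} = 0.1236 / 0.6636 = 0.186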